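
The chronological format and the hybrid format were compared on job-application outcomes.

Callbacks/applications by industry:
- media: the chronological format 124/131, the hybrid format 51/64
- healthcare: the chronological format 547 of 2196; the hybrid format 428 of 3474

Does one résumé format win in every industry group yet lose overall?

Media: the chronological format 124/131 = 94.7%, the hybrid format 51/64 = 79.7% → the chronological format
Healthcare: the chronological format 547/2196 = 24.9%, the hybrid format 428/3474 = 12.3% → the chronological format
Overall: the chronological format 671/2327 = 28.8%, the hybrid format 479/3538 = 13.5% → the chronological format
The chronological format wins overall and in every industry group — no reversal.

No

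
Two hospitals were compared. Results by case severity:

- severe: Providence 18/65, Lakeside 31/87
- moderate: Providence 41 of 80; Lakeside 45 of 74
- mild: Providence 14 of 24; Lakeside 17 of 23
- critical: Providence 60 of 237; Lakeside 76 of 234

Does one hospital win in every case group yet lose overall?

No

Severe: Providence 18/65 = 27.7%, Lakeside 31/87 = 35.6% → Lakeside
Moderate: Providence 41/80 = 51.2%, Lakeside 45/74 = 60.8% → Lakeside
Mild: Providence 14/24 = 58.3%, Lakeside 17/23 = 73.9% → Lakeside
Critical: Providence 60/237 = 25.3%, Lakeside 76/234 = 32.5% → Lakeside
Overall: Providence 133/406 = 32.8%, Lakeside 169/418 = 40.4% → Lakeside
Lakeside wins overall and in every case group — no reversal.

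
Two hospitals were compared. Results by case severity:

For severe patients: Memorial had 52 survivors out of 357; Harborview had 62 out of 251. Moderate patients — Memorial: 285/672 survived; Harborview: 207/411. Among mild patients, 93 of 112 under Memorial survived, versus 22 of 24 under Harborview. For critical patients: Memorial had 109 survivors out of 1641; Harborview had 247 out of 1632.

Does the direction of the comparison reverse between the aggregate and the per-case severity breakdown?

No

Severe: Memorial 52/357 = 14.6%, Harborview 62/251 = 24.7% → Harborview
Moderate: Memorial 285/672 = 42.4%, Harborview 207/411 = 50.4% → Harborview
Mild: Memorial 93/112 = 83.0%, Harborview 22/24 = 91.7% → Harborview
Critical: Memorial 109/1641 = 6.6%, Harborview 247/1632 = 15.1% → Harborview
Overall: Memorial 539/2782 = 19.4%, Harborview 538/2318 = 23.2% → Harborview
Harborview wins overall and in every case group — no reversal.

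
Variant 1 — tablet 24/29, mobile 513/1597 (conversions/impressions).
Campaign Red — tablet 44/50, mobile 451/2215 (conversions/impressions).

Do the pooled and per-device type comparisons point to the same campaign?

No

Tablet: Variant 1 24/29 = 82.8%, Campaign Red 44/50 = 88.0% → Campaign Red
Mobile: Variant 1 513/1597 = 32.1%, Campaign Red 451/2215 = 20.4% → Variant 1
Overall: Variant 1 537/1626 = 33.0%, Campaign Red 495/2265 = 21.9% → Variant 1
Neither sweeps: Variant 1 wins 1 of 2 groups, Campaign Red wins 1. Variant 1 wins overall but not every group — no Simpson reversal.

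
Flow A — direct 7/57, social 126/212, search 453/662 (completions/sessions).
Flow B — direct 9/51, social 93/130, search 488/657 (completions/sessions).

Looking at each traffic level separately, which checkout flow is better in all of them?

Flow B

Direct: Flow A 7/57 = 12.3%, Flow B 9/51 = 17.6% → Flow B
Social: Flow A 126/212 = 59.4%, Flow B 93/130 = 71.5% → Flow B
Search: Flow A 453/662 = 68.4%, Flow B 488/657 = 74.3% → Flow B
Flow B has the higher rate in all 3 groups.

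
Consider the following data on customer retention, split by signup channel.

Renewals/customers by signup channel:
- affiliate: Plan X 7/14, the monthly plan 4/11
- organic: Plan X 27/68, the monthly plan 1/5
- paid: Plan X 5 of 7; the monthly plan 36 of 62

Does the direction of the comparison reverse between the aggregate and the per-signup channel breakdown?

Affiliate: Plan X 7/14 = 50.0%, the monthly plan 4/11 = 36.4% → Plan X
Organic: Plan X 27/68 = 39.7%, the monthly plan 1/5 = 20.0% → Plan X
Paid: Plan X 5/7 = 71.4%, the monthly plan 36/62 = 58.1% → Plan X
Overall: Plan X 39/89 = 43.8%, the monthly plan 41/78 = 52.6% → the monthly plan
Plan X wins each signup group but the monthly plan wins overall — the comparison reverses. Plan X's customers skew toward organic, which has a lower base rate.

Yes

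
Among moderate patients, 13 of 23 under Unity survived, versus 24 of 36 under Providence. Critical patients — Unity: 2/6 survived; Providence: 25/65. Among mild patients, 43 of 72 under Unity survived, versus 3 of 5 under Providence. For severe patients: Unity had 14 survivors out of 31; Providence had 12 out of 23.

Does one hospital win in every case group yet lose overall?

Moderate: Unity 13/23 = 56.5%, Providence 24/36 = 66.7% → Providence
Critical: Unity 2/6 = 33.3%, Providence 25/65 = 38.5% → Providence
Mild: Unity 43/72 = 59.7%, Providence 3/5 = 60.0% → Providence
Severe: Unity 14/31 = 45.2%, Providence 12/23 = 52.2% → Providence
Overall: Unity 72/132 = 54.5%, Providence 64/129 = 49.6% → Unity
Providence wins each case group but Unity wins overall — the comparison reverses. Providence's patients skew toward critical, which has a lower base rate.

Yes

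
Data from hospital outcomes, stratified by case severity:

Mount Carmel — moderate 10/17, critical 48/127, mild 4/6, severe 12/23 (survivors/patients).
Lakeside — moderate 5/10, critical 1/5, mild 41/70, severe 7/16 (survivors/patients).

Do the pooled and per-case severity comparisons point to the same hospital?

Moderate: Mount Carmel 10/17 = 58.8%, Lakeside 5/10 = 50.0% → Mount Carmel
Critical: Mount Carmel 48/127 = 37.8%, Lakeside 1/5 = 20.0% → Mount Carmel
Mild: Mount Carmel 4/6 = 66.7%, Lakeside 41/70 = 58.6% → Mount Carmel
Severe: Mount Carmel 12/23 = 52.2%, Lakeside 7/16 = 43.8% → Mount Carmel
Overall: Mount Carmel 74/173 = 42.8%, Lakeside 54/101 = 53.5% → Lakeside
Mount Carmel wins each case group but Lakeside wins overall — the comparison reverses. Mount Carmel's patients skew toward critical, which has a lower base rate.

No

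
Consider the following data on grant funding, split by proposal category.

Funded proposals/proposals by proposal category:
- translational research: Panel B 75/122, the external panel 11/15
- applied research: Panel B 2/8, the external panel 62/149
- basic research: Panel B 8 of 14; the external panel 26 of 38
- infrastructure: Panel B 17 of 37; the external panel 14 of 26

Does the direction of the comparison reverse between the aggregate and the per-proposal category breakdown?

Translational research: Panel B 75/122 = 61.5%, the external panel 11/15 = 73.3% → the external panel
Applied research: Panel B 2/8 = 25.0%, the external panel 62/149 = 41.6% → the external panel
Basic research: Panel B 8/14 = 57.1%, the external panel 26/38 = 68.4% → the external panel
Infrastructure: Panel B 17/37 = 45.9%, the external panel 14/26 = 53.8% → the external panel
Overall: Panel B 102/181 = 56.4%, the external panel 113/228 = 49.6% → Panel B
The external panel wins each proposal group but Panel B wins overall — the comparison reverses. The external panel's proposals skew toward applied research, which has a lower base rate.

Yes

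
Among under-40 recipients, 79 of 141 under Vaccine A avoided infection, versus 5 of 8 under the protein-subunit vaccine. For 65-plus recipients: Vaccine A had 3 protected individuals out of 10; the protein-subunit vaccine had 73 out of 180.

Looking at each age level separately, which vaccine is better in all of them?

Under-40: Vaccine A 79/141 = 56.0%, the protein-subunit vaccine 5/8 = 62.5% → the protein-subunit vaccine
65-plus: Vaccine A 3/10 = 30.0%, the protein-subunit vaccine 73/180 = 40.6% → the protein-subunit vaccine
The protein-subunit vaccine has the higher rate in both groups.

the protein-subunit vaccine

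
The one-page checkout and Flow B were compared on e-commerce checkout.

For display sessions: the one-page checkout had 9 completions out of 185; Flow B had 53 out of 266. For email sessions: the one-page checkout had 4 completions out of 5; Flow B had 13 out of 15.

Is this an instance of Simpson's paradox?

Display: the one-page checkout 9/185 = 4.9%, Flow B 53/266 = 19.9% → Flow B
Email: the one-page checkout 4/5 = 80.0%, Flow B 13/15 = 86.7% → Flow B
Overall: the one-page checkout 13/190 = 6.8%, Flow B 66/281 = 23.5% → Flow B
Flow B wins overall and in every traffic group — no reversal.

No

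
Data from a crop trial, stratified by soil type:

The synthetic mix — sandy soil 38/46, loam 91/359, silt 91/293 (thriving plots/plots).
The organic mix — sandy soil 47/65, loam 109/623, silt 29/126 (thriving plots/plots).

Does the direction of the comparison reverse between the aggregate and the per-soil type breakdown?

Sandy soil: the synthetic mix 38/46 = 82.6%, the organic mix 47/65 = 72.3% → the synthetic mix
Loam: the synthetic mix 91/359 = 25.3%, the organic mix 109/623 = 17.5% → the synthetic mix
Silt: the synthetic mix 91/293 = 31.1%, the organic mix 29/126 = 23.0% → the synthetic mix
Overall: the synthetic mix 220/698 = 31.5%, the organic mix 185/814 = 22.7% → the synthetic mix
The synthetic mix wins overall and in every soil group — no reversal.

No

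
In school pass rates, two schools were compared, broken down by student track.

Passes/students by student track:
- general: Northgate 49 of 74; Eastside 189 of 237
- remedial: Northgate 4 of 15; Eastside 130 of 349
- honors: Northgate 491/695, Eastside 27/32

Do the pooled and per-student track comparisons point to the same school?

No

General: Northgate 49/74 = 66.2%, Eastside 189/237 = 79.7% → Eastside
Remedial: Northgate 4/15 = 26.7%, Eastside 130/349 = 37.2% → Eastside
Honors: Northgate 491/695 = 70.6%, Eastside 27/32 = 84.4% → Eastside
Overall: Northgate 544/784 = 69.4%, Eastside 346/618 = 56.0% → Northgate
Eastside wins each student group but Northgate wins overall — the comparison reverses. Eastside's students skew toward remedial, which has a lower base rate.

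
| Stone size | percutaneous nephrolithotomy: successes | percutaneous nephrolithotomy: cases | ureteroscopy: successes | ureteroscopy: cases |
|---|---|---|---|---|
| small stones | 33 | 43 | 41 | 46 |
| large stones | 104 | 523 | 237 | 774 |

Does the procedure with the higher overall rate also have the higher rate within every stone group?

Yes

Small stones: percutaneous nephrolithotomy 33/43 = 76.7%, ureteroscopy 41/46 = 89.1% → ureteroscopy
Large stones: percutaneous nephrolithotomy 104/523 = 19.9%, ureteroscopy 237/774 = 30.6% → ureteroscopy
Overall: percutaneous nephrolithotomy 137/566 = 24.2%, ureteroscopy 278/820 = 33.9% → ureteroscopy
Ureteroscopy wins overall and in every stone group — no reversal.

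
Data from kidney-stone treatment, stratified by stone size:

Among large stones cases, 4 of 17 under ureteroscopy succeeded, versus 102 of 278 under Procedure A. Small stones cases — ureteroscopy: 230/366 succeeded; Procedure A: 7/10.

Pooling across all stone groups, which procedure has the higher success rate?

ureteroscopy

Large stones: ureteroscopy 4/17 = 23.5%, Procedure A 102/278 = 36.7% → Procedure A
Small stones: ureteroscopy 230/366 = 62.8%, Procedure A 7/10 = 70.0% → Procedure A
Overall: ureteroscopy 234/383 = 61.1%, Procedure A 109/288 = 37.8% → ureteroscopy
(Procedure A wins every stone group but ureteroscopy wins overall — Procedure A's cases skew toward the low-rate large stones group.)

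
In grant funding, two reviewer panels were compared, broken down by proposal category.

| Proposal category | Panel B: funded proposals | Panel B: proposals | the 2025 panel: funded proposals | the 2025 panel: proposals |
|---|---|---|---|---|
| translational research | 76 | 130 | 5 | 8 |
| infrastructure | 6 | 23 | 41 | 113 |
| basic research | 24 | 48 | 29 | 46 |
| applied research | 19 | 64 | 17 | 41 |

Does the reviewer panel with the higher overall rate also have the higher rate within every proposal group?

No

Translational research: Panel B 76/130 = 58.5%, the 2025 panel 5/8 = 62.5% → the 2025 panel
Infrastructure: Panel B 6/23 = 26.1%, the 2025 panel 41/113 = 36.3% → the 2025 panel
Basic research: Panel B 24/48 = 50.0%, the 2025 panel 29/46 = 63.0% → the 2025 panel
Applied research: Panel B 19/64 = 29.7%, the 2025 panel 17/41 = 41.5% → the 2025 panel
Overall: Panel B 125/265 = 47.2%, the 2025 panel 92/208 = 44.2% → Panel B
The 2025 panel wins each proposal group but Panel B wins overall — the comparison reverses. The 2025 panel's proposals skew toward infrastructure, which has a lower base rate.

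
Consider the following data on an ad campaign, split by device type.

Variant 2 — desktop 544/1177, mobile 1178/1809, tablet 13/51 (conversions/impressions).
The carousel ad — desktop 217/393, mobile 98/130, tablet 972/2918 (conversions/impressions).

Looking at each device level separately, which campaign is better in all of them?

Desktop: Variant 2 544/1177 = 46.2%, the carousel ad 217/393 = 55.2% → the carousel ad
Mobile: Variant 2 1178/1809 = 65.1%, the carousel ad 98/130 = 75.4% → the carousel ad
Tablet: Variant 2 13/51 = 25.5%, the carousel ad 972/2918 = 33.3% → the carousel ad
The carousel ad has the higher rate in all 3 groups.

the carousel ad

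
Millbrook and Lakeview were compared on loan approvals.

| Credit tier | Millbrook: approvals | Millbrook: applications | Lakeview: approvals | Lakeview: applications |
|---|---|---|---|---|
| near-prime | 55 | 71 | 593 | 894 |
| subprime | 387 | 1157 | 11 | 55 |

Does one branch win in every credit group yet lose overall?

Yes

Near-prime: Millbrook 55/71 = 77.5%, Lakeview 593/894 = 66.3% → Millbrook
Subprime: Millbrook 387/1157 = 33.4%, Lakeview 11/55 = 20.0% → Millbrook
Overall: Millbrook 442/1228 = 36.0%, Lakeview 604/949 = 63.6% → Lakeview
Millbrook wins each credit group but Lakeview wins overall — the comparison reverses. Millbrook's applications skew toward subprime, which has a lower base rate.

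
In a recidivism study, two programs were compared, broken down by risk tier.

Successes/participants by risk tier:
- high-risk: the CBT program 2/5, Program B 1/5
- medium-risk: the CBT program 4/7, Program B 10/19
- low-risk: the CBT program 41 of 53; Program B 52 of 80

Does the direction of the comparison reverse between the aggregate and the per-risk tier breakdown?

No

High-risk: the CBT program 2/5 = 40.0%, Program B 1/5 = 20.0% → the CBT program
Medium-risk: the CBT program 4/7 = 57.1%, Program B 10/19 = 52.6% → the CBT program
Low-risk: the CBT program 41/53 = 77.4%, Program B 52/80 = 65.0% → the CBT program
Overall: the CBT program 47/65 = 72.3%, Program B 63/104 = 60.6% → the CBT program
The CBT program wins overall and in every risk group — no reversal.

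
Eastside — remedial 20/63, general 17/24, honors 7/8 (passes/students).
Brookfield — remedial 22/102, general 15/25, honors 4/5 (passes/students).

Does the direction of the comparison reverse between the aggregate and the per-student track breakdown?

No

Remedial: Eastside 20/63 = 31.7%, Brookfield 22/102 = 21.6% → Eastside
General: Eastside 17/24 = 70.8%, Brookfield 15/25 = 60.0% → Eastside
Honors: Eastside 7/8 = 87.5%, Brookfield 4/5 = 80.0% → Eastside
Overall: Eastside 44/95 = 46.3%, Brookfield 41/132 = 31.1% → Eastside
Eastside wins overall and in every student group — no reversal.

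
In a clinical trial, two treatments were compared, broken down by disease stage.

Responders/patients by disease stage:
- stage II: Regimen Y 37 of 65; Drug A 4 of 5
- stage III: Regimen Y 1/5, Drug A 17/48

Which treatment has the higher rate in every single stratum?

Stage II: Regimen Y 37/65 = 56.9%, Drug A 4/5 = 80.0% → Drug A
Stage III: Regimen Y 1/5 = 20.0%, Drug A 17/48 = 35.4% → Drug A
Drug A has the higher rate in both groups.

Drug A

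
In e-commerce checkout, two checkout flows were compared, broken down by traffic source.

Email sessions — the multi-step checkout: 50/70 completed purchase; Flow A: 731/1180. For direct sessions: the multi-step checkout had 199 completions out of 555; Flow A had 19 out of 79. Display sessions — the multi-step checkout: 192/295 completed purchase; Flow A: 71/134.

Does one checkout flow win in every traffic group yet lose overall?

Email: the multi-step checkout 50/70 = 71.4%, Flow A 731/1180 = 61.9% → the multi-step checkout
Direct: the multi-step checkout 199/555 = 35.9%, Flow A 19/79 = 24.1% → the multi-step checkout
Display: the multi-step checkout 192/295 = 65.1%, Flow A 71/134 = 53.0% → the multi-step checkout
Overall: the multi-step checkout 441/920 = 47.9%, Flow A 821/1393 = 58.9% → Flow A
The multi-step checkout wins each traffic group but Flow A wins overall — the comparison reverses. The multi-step checkout's sessions skew toward direct, which has a lower base rate.

Yes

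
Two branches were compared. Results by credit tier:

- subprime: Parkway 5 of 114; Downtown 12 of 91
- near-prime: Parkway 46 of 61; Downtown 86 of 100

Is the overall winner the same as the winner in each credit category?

Yes

Subprime: Parkway 5/114 = 4.4%, Downtown 12/91 = 13.2% → Downtown
Near-prime: Parkway 46/61 = 75.4%, Downtown 86/100 = 86.0% → Downtown
Overall: Parkway 51/175 = 29.1%, Downtown 98/191 = 51.3% → Downtown
Downtown wins overall and in every credit group — no reversal.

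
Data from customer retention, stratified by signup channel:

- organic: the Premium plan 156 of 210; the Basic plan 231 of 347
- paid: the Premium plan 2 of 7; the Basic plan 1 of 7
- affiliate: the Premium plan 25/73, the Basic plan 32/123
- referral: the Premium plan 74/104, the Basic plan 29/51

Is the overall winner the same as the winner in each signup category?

Organic: the Premium plan 156/210 = 74.3%, the Basic plan 231/347 = 66.6% → the Premium plan
Paid: the Premium plan 2/7 = 28.6%, the Basic plan 1/7 = 14.3% → the Premium plan
Affiliate: the Premium plan 25/73 = 34.2%, the Basic plan 32/123 = 26.0% → the Premium plan
Referral: the Premium plan 74/104 = 71.2%, the Basic plan 29/51 = 56.9% → the Premium plan
Overall: the Premium plan 257/394 = 65.2%, the Basic plan 293/528 = 55.5% → the Premium plan
The Premium plan wins overall and in every signup group — no reversal.

Yes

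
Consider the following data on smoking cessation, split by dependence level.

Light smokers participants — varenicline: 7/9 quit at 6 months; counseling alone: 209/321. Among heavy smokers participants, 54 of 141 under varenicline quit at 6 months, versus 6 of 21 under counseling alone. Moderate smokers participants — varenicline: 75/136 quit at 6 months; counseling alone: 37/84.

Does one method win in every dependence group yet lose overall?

Yes

Light smokers: varenicline 7/9 = 77.8%, counseling alone 209/321 = 65.1% → varenicline
Heavy smokers: varenicline 54/141 = 38.3%, counseling alone 6/21 = 28.6% → varenicline
Moderate smokers: varenicline 75/136 = 55.1%, counseling alone 37/84 = 44.0% → varenicline
Overall: varenicline 136/286 = 47.6%, counseling alone 252/426 = 59.2% → counseling alone
Varenicline wins each dependence group but counseling alone wins overall — the comparison reverses. Varenicline's participants skew toward heavy smokers, which has a lower base rate.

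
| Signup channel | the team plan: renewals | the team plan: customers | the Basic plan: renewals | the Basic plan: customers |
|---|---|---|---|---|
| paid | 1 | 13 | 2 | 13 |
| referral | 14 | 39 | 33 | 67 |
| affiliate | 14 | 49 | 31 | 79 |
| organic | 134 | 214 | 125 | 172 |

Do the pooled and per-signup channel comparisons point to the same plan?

Paid: the team plan 1/13 = 7.7%, the Basic plan 2/13 = 15.4% → the Basic plan
Referral: the team plan 14/39 = 35.9%, the Basic plan 33/67 = 49.3% → the Basic plan
Affiliate: the team plan 14/49 = 28.6%, the Basic plan 31/79 = 39.2% → the Basic plan
Organic: the team plan 134/214 = 62.6%, the Basic plan 125/172 = 72.7% → the Basic plan
Overall: the team plan 163/315 = 51.7%, the Basic plan 191/331 = 57.7% → the Basic plan
The Basic plan wins overall and in every signup group — no reversal.

Yes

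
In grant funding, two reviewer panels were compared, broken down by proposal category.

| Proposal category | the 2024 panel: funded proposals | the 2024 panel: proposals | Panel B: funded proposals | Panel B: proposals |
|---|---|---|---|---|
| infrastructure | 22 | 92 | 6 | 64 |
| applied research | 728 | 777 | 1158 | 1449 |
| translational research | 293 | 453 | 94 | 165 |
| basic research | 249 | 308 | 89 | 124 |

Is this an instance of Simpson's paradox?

No

Infrastructure: the 2024 panel 22/92 = 23.9%, Panel B 6/64 = 9.4% → the 2024 panel
Applied research: the 2024 panel 728/777 = 93.7%, Panel B 1158/1449 = 79.9% → the 2024 panel
Translational research: the 2024 panel 293/453 = 64.7%, Panel B 94/165 = 57.0% → the 2024 panel
Basic research: the 2024 panel 249/308 = 80.8%, Panel B 89/124 = 71.8% → the 2024 panel
Overall: the 2024 panel 1292/1630 = 79.3%, Panel B 1347/1802 = 74.8% → the 2024 panel
The 2024 panel wins overall and in every proposal group — no reversal.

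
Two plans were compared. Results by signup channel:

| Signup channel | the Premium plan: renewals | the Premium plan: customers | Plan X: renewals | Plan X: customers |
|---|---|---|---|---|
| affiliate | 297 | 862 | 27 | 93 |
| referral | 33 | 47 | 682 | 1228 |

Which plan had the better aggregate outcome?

Affiliate: the Premium plan 297/862 = 34.5%, Plan X 27/93 = 29.0% → the Premium plan
Referral: the Premium plan 33/47 = 70.2%, Plan X 682/1228 = 55.5% → the Premium plan
Overall: the Premium plan 330/909 = 36.3%, Plan X 709/1321 = 53.7% → Plan X
(The Premium plan wins every signup group but Plan X wins overall — the Premium plan's customers skew toward the low-rate affiliate group.)

Plan X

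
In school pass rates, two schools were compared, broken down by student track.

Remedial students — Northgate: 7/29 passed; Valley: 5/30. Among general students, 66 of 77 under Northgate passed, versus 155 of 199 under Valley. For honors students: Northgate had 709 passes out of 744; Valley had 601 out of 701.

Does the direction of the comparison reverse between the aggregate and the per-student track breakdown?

No

Remedial: Northgate 7/29 = 24.1%, Valley 5/30 = 16.7% → Northgate
General: Northgate 66/77 = 85.7%, Valley 155/199 = 77.9% → Northgate
Honors: Northgate 709/744 = 95.3%, Valley 601/701 = 85.7% → Northgate
Overall: Northgate 782/850 = 92.0%, Valley 761/930 = 81.8% → Northgate
Northgate wins overall and in every student group — no reversal.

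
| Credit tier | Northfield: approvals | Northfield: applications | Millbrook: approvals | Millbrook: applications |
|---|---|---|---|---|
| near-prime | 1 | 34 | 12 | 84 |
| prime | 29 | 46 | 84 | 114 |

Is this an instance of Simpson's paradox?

Near-prime: Northfield 1/34 = 2.9%, Millbrook 12/84 = 14.3% → Millbrook
Prime: Northfield 29/46 = 63.0%, Millbrook 84/114 = 73.7% → Millbrook
Overall: Northfield 30/80 = 37.5%, Millbrook 96/198 = 48.5% → Millbrook
Millbrook wins overall and in every credit group — no reversal.

No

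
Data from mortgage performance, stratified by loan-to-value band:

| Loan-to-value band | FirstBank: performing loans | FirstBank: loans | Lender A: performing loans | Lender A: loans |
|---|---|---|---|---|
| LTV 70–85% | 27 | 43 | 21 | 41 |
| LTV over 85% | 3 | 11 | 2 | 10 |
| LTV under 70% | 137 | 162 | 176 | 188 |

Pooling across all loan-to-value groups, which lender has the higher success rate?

LTV 70–85%: FirstBank 27/43 = 62.8%, Lender A 21/41 = 51.2% → FirstBank
LTV over 85%: FirstBank 3/11 = 27.3%, Lender A 2/10 = 20.0% → FirstBank
LTV under 70%: FirstBank 137/162 = 84.6%, Lender A 176/188 = 93.6% → Lender A
Overall: FirstBank 167/216 = 77.3%, Lender A 199/239 = 83.3% → Lender A
(Neither sweeps every loan-to-value group, but Lender A has the higher pooled rate.)

Lender A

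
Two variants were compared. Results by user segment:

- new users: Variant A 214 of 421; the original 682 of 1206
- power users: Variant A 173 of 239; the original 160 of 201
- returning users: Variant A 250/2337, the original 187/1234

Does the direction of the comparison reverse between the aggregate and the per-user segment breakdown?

No

New users: Variant A 214/421 = 50.8%, the original 682/1206 = 56.6% → the original
Power users: Variant A 173/239 = 72.4%, the original 160/201 = 79.6% → the original
Returning users: Variant A 250/2337 = 10.7%, the original 187/1234 = 15.2% → the original
Overall: Variant A 637/2997 = 21.3%, the original 1029/2641 = 39.0% → the original
The original wins overall and in every user group — no reversal.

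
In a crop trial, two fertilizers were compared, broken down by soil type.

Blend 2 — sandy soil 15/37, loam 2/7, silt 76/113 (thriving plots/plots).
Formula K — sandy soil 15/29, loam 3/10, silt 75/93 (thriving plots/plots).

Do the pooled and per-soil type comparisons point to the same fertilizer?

Yes

Sandy soil: Blend 2 15/37 = 40.5%, Formula K 15/29 = 51.7% → Formula K
Loam: Blend 2 2/7 = 28.6%, Formula K 3/10 = 30.0% → Formula K
Silt: Blend 2 76/113 = 67.3%, Formula K 75/93 = 80.6% → Formula K
Overall: Blend 2 93/157 = 59.2%, Formula K 93/132 = 70.5% → Formula K
Formula K wins overall and in every soil group — no reversal.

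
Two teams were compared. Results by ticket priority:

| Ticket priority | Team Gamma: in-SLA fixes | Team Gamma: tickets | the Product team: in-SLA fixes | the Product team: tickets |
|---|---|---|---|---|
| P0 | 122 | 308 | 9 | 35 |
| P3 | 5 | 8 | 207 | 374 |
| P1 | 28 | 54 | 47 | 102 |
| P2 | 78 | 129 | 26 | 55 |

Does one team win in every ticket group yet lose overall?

P0: Team Gamma 122/308 = 39.6%, the Product team 9/35 = 25.7% → Team Gamma
P3: Team Gamma 5/8 = 62.5%, the Product team 207/374 = 55.3% → Team Gamma
P1: Team Gamma 28/54 = 51.9%, the Product team 47/102 = 46.1% → Team Gamma
P2: Team Gamma 78/129 = 60.5%, the Product team 26/55 = 47.3% → Team Gamma
Overall: Team Gamma 233/499 = 46.7%, the Product team 289/566 = 51.1% → the Product team
Team Gamma wins each ticket group but the Product team wins overall — the comparison reverses. Team Gamma's tickets skew toward P0, which has a lower base rate.

Yes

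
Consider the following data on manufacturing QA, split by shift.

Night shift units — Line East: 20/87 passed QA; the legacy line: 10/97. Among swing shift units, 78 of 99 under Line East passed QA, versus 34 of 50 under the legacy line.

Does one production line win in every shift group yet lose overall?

No

Night shift: Line East 20/87 = 23.0%, the legacy line 10/97 = 10.3% → Line East
Swing shift: Line East 78/99 = 78.8%, the legacy line 34/50 = 68.0% → Line East
Overall: Line East 98/186 = 52.7%, the legacy line 44/147 = 29.9% → Line East
Line East wins overall and in every shift group — no reversal.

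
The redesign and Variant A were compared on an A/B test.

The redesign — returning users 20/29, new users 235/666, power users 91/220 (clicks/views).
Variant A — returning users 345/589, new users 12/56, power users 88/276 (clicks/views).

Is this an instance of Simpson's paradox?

Yes

Returning users: the redesign 20/29 = 69.0%, Variant A 345/589 = 58.6% → the redesign
New users: the redesign 235/666 = 35.3%, Variant A 12/56 = 21.4% → the redesign
Power users: the redesign 91/220 = 41.4%, Variant A 88/276 = 31.9% → the redesign
Overall: the redesign 346/915 = 37.8%, Variant A 445/921 = 48.3% → Variant A
The redesign wins each user group but Variant A wins overall — the comparison reverses. The redesign's views skew toward new users, which has a lower base rate.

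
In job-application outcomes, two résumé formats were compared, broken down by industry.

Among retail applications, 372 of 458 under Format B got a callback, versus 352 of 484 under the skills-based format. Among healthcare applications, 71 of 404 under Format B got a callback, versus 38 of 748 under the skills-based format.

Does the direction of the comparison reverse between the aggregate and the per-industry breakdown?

Retail: Format B 372/458 = 81.2%, the skills-based format 352/484 = 72.7% → Format B
Healthcare: Format B 71/404 = 17.6%, the skills-based format 38/748 = 5.1% → Format B
Overall: Format B 443/862 = 51.4%, the skills-based format 390/1232 = 31.7% → Format B
Format B wins overall and in every industry group — no reversal.

No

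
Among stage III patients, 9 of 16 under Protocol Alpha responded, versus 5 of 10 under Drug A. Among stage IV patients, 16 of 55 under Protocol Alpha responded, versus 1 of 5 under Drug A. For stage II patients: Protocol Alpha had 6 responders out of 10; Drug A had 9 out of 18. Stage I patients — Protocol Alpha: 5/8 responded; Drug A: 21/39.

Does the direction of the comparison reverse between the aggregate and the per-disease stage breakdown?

Stage III: Protocol Alpha 9/16 = 56.2%, Drug A 5/10 = 50.0% → Protocol Alpha
Stage IV: Protocol Alpha 16/55 = 29.1%, Drug A 1/5 = 20.0% → Protocol Alpha
Stage II: Protocol Alpha 6/10 = 60.0%, Drug A 9/18 = 50.0% → Protocol Alpha
Stage I: Protocol Alpha 5/8 = 62.5%, Drug A 21/39 = 53.8% → Protocol Alpha
Overall: Protocol Alpha 36/89 = 40.4%, Drug A 36/72 = 50.0% → Drug A
Protocol Alpha wins each disease group but Drug A wins overall — the comparison reverses. Protocol Alpha's patients skew toward stage IV, which has a lower base rate.

Yes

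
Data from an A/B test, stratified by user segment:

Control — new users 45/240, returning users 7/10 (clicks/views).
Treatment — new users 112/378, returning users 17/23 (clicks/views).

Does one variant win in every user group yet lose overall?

No

New users: Control 45/240 = 18.8%, Treatment 112/378 = 29.6% → Treatment
Returning users: Control 7/10 = 70.0%, Treatment 17/23 = 73.9% → Treatment
Overall: Control 52/250 = 20.8%, Treatment 129/401 = 32.2% → Treatment
Treatment wins overall and in every user group — no reversal.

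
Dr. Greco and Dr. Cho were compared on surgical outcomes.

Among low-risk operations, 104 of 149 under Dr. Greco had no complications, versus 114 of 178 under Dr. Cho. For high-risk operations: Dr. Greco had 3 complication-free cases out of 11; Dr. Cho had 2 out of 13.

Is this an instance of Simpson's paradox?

Low-risk: Dr. Greco 104/149 = 69.8%, Dr. Cho 114/178 = 64.0% → Dr. Greco
High-risk: Dr. Greco 3/11 = 27.3%, Dr. Cho 2/13 = 15.4% → Dr. Greco
Overall: Dr. Greco 107/160 = 66.9%, Dr. Cho 116/191 = 60.7% → Dr. Greco
Dr. Greco wins overall and in every patient risk group — no reversal.

No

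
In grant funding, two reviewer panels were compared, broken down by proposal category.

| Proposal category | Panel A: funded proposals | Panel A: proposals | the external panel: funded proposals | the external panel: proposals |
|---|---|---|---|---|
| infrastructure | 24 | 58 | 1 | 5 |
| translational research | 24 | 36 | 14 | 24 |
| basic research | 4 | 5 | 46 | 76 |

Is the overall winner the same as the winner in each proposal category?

No

Infrastructure: Panel A 24/58 = 41.4%, the external panel 1/5 = 20.0% → Panel A
Translational research: Panel A 24/36 = 66.7%, the external panel 14/24 = 58.3% → Panel A
Basic research: Panel A 4/5 = 80.0%, the external panel 46/76 = 60.5% → Panel A
Overall: Panel A 52/99 = 52.5%, the external panel 61/105 = 58.1% → the external panel
Panel A wins each proposal group but the external panel wins overall — the comparison reverses. Panel A's proposals skew toward infrastructure, which has a lower base rate.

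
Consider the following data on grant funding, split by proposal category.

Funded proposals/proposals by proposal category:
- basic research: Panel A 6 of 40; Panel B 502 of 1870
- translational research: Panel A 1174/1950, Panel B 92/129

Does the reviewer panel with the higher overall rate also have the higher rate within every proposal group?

No

Basic research: Panel A 6/40 = 15.0%, Panel B 502/1870 = 26.8% → Panel B
Translational research: Panel A 1174/1950 = 60.2%, Panel B 92/129 = 71.3% → Panel B
Overall: Panel A 1180/1990 = 59.3%, Panel B 594/1999 = 29.7% → Panel A
Panel B wins each proposal group but Panel A wins overall — the comparison reverses. Panel B's proposals skew toward basic research, which has a lower base rate.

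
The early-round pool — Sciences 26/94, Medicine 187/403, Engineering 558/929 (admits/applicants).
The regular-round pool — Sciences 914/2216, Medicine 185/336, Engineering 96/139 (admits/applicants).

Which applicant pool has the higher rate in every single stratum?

Sciences: the early-round pool 26/94 = 27.7%, the regular-round pool 914/2216 = 41.2% → the regular-round pool
Medicine: the early-round pool 187/403 = 46.4%, the regular-round pool 185/336 = 55.1% → the regular-round pool
Engineering: the early-round pool 558/929 = 60.1%, the regular-round pool 96/139 = 69.1% → the regular-round pool
The regular-round pool has the higher rate in all 3 groups.

the regular-round pool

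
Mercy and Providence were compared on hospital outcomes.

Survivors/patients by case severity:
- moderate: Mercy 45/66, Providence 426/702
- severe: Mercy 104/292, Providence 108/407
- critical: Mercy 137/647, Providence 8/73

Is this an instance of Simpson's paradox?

Moderate: Mercy 45/66 = 68.2%, Providence 426/702 = 60.7% → Mercy
Severe: Mercy 104/292 = 35.6%, Providence 108/407 = 26.5% → Mercy
Critical: Mercy 137/647 = 21.2%, Providence 8/73 = 11.0% → Mercy
Overall: Mercy 286/1005 = 28.5%, Providence 542/1182 = 45.9% → Providence
Mercy wins each case group but Providence wins overall — the comparison reverses. Mercy's patients skew toward critical, which has a lower base rate.

Yes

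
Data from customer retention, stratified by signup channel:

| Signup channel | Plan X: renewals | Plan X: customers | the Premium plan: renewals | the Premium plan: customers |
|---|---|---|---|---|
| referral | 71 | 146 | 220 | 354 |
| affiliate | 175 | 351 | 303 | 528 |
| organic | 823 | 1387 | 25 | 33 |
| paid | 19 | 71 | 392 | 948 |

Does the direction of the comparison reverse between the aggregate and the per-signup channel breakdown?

Referral: Plan X 71/146 = 48.6%, the Premium plan 220/354 = 62.1% → the Premium plan
Affiliate: Plan X 175/351 = 49.9%, the Premium plan 303/528 = 57.4% → the Premium plan
Organic: Plan X 823/1387 = 59.3%, the Premium plan 25/33 = 75.8% → the Premium plan
Paid: Plan X 19/71 = 26.8%, the Premium plan 392/948 = 41.4% → the Premium plan
Overall: Plan X 1088/1955 = 55.7%, the Premium plan 940/1863 = 50.5% → Plan X
The Premium plan wins each signup group but Plan X wins overall — the comparison reverses. The Premium plan's customers skew toward paid, which has a lower base rate.

Yes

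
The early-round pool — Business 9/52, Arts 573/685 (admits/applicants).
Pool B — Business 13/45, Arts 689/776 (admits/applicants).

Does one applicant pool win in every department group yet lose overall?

Business: the early-round pool 9/52 = 17.3%, Pool B 13/45 = 28.9% → Pool B
Arts: the early-round pool 573/685 = 83.6%, Pool B 689/776 = 88.8% → Pool B
Overall: the early-round pool 582/737 = 79.0%, Pool B 702/821 = 85.5% → Pool B
Pool B wins overall and in every department group — no reversal.

No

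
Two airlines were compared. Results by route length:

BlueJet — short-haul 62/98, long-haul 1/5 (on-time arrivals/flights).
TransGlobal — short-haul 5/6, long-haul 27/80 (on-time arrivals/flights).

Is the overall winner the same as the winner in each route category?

Short-haul: BlueJet 62/98 = 63.3%, TransGlobal 5/6 = 83.3% → TransGlobal
Long-haul: BlueJet 1/5 = 20.0%, TransGlobal 27/80 = 33.8% → TransGlobal
Overall: BlueJet 63/103 = 61.2%, TransGlobal 32/86 = 37.2% → BlueJet
TransGlobal wins each route group but BlueJet wins overall — the comparison reverses. TransGlobal's flights skew toward long-haul, which has a lower base rate.

No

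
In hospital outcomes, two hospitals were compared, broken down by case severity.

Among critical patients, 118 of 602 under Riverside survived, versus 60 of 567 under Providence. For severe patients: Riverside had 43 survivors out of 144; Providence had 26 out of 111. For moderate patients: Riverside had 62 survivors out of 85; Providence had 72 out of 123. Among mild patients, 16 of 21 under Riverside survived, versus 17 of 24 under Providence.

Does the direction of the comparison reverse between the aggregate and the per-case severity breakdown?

Critical: Riverside 118/602 = 19.6%, Providence 60/567 = 10.6% → Riverside
Severe: Riverside 43/144 = 29.9%, Providence 26/111 = 23.4% → Riverside
Moderate: Riverside 62/85 = 72.9%, Providence 72/123 = 58.5% → Riverside
Mild: Riverside 16/21 = 76.2%, Providence 17/24 = 70.8% → Riverside
Overall: Riverside 239/852 = 28.1%, Providence 175/825 = 21.2% → Riverside
Riverside wins overall and in every case group — no reversal.

No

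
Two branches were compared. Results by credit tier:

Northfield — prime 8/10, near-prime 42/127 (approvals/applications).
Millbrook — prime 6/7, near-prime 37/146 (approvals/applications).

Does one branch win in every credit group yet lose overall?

No

Prime: Northfield 8/10 = 80.0%, Millbrook 6/7 = 85.7% → Millbrook
Near-prime: Northfield 42/127 = 33.1%, Millbrook 37/146 = 25.3% → Northfield
Overall: Northfield 50/137 = 36.5%, Millbrook 43/153 = 28.1% → Northfield
Neither sweeps: Northfield wins 1 of 2 groups, Millbrook wins 1. Northfield wins overall but not every group — no Simpson reversal.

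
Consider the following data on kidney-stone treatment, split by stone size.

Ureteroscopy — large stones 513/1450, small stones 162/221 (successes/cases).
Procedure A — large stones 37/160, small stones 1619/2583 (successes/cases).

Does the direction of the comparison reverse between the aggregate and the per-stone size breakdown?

Yes

Large stones: ureteroscopy 513/1450 = 35.4%, Procedure A 37/160 = 23.1% → ureteroscopy
Small stones: ureteroscopy 162/221 = 73.3%, Procedure A 1619/2583 = 62.7% → ureteroscopy
Overall: ureteroscopy 675/1671 = 40.4%, Procedure A 1656/2743 = 60.4% → Procedure A
Ureteroscopy wins each stone group but Procedure A wins overall — the comparison reverses. Ureteroscopy's cases skew toward large stones, which has a lower base rate.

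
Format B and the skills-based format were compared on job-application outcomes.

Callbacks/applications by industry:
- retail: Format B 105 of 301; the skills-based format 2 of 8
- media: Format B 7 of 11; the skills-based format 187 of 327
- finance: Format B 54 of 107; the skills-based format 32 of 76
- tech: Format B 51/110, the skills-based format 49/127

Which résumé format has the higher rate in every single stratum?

Retail: Format B 105/301 = 34.9%, the skills-based format 2/8 = 25.0% → Format B
Media: Format B 7/11 = 63.6%, the skills-based format 187/327 = 57.2% → Format B
Finance: Format B 54/107 = 50.5%, the skills-based format 32/76 = 42.1% → Format B
Tech: Format B 51/110 = 46.4%, the skills-based format 49/127 = 38.6% → Format B
Format B has the higher rate in all 4 groups.

Format B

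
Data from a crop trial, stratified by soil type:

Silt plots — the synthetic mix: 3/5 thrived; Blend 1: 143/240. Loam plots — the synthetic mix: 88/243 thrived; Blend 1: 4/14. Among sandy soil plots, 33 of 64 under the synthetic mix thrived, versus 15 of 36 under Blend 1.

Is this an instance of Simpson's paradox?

Yes

Silt: the synthetic mix 3/5 = 60.0%, Blend 1 143/240 = 59.6% → the synthetic mix
Loam: the synthetic mix 88/243 = 36.2%, Blend 1 4/14 = 28.6% → the synthetic mix
Sandy soil: the synthetic mix 33/64 = 51.6%, Blend 1 15/36 = 41.7% → the synthetic mix
Overall: the synthetic mix 124/312 = 39.7%, Blend 1 162/290 = 55.9% → Blend 1
The synthetic mix wins each soil group but Blend 1 wins overall — the comparison reverses. The synthetic mix's plots skew toward loam, which has a lower base rate.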